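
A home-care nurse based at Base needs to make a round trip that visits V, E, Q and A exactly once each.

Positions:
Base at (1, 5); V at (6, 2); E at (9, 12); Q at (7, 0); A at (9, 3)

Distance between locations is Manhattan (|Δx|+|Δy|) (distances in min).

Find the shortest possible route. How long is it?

Base - V - E - Q - A - Base: 8+13+14+5+10 = 50
Base - V - E - A - Q - Base: 8+13+9+5+11 = 46
Base - V - Q - E - A - Base: 8+3+14+9+10 = 44
Base - V - Q - A - E - Base: 8+3+5+9+15 = 40
Base - V - A - E - Q - Base: 8+4+9+14+11 = 46
Base - V - A - Q - E - Base: 8+4+5+14+15 = 46
Base - E - V - Q - A - Base: 15+13+3+5+10 = 46
Base - E - V - A - Q - Base: 15+13+4+5+11 = 48
Base - E - Q - V - A - Base: 15+14+3+4+10 = 46
Base - E - A - V - Q - Base: 15+9+4+3+11 = 42
Base - Q - V - E - A - Base: 11+3+13+9+10 = 46
Base - Q - E - V - A - Base: 11+14+13+4+10 = 52
The minimum is 40.
One optimal route: Base → V → Q → A → E → Base (or its reverse).

40 min — the shortest possible round trip.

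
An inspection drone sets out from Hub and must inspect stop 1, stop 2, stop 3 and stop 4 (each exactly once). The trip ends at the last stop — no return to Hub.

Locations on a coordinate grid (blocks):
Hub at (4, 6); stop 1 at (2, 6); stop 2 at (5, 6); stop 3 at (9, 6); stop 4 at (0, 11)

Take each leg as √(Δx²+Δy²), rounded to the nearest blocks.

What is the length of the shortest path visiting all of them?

There are 4! = 24 possible orderings.
Hub→stop 1→stop 2→stop 3→stop 4: 2+3+4+10 = 19
Hub→stop 1→stop 2→stop 4→stop 3: 2+3+7+10 = 22
Hub→stop 1→stop 3→stop 2→stop 4: 2+7+4+7 = 20
Hub→stop 1→stop 3→stop 4→stop 2: 2+7+10+7 = 26
Hub→stop 1→stop 4→stop 2→stop 3: 2+5+7+4 = 18
Hub→stop 1→stop 4→stop 3→stop 2: 2+5+10+4 = 21
Hub→stop 2→stop 1→stop 3→stop 4: 1+3+7+10 = 21
Hub→stop 2→stop 1→stop 4→stop 3: 1+3+5+10 = 19
Hub→stop 2→stop 3→stop 1→stop 4: 1+4+7+5 = 17
Hub→stop 2→stop 3→stop 4→stop 1: 1+4+10+5 = 20
Hub→stop 2→stop 4→stop 1→stop 3: 1+7+5+7 = 20
Hub→stop 2→stop 4→stop 3→stop 1: 1+7+10+7 = 25
Hub→stop 3→stop 1→stop 2→stop 4: 5+7+3+7 = 22
Hub→stop 3→stop 1→stop 4→stop 2: 5+7+5+7 = 24
… (10 more)
The minimum is 17.
One shortest path: Hub → stop 2 → stop 3 → stop 1 → stop 4.

Shortest open route: 17 blocks.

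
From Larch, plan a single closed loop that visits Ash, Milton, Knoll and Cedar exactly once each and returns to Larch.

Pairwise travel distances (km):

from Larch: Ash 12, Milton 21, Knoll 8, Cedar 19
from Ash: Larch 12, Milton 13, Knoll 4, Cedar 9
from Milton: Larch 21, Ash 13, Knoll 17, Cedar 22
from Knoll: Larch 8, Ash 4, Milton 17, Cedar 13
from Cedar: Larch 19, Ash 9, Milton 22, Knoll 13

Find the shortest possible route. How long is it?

64 km — the shortest possible round trip.

With 4 stops there are 4!/2 = 12 distinct round trips (a route and its reverse cost the same).
Larch-Ash-Milton-Knoll-Cedar-Larch: 12+13+17+13+19 = 74
Larch-Ash-Milton-Cedar-Knoll-Larch: 12+13+22+13+8 = 68
Larch-Ash-Knoll-Milton-Cedar-Larch: 12+4+17+22+19 = 74
Larch-Ash-Knoll-Cedar-Milton-Larch: 12+4+13+22+21 = 72
Larch-Ash-Cedar-Milton-Knoll-Larch: 12+9+22+17+8 = 68
Larch-Ash-Cedar-Knoll-Milton-Larch: 12+9+13+17+21 = 72
Larch-Milton-Ash-Knoll-Cedar-Larch: 21+13+4+13+19 = 70
Larch-Milton-Ash-Cedar-Knoll-Larch: 21+13+9+13+8 = 64
Larch-Milton-Knoll-Ash-Cedar-Larch: 21+17+4+9+19 = 70
Larch-Milton-Cedar-Ash-Knoll-Larch: 21+22+9+4+8 = 64
Larch-Knoll-Ash-Milton-Cedar-Larch: 8+4+13+22+19 = 66
Larch-Knoll-Milton-Ash-Cedar-Larch: 8+17+13+9+19 = 66
The minimum is 64.
One optimal route: Larch → Milton → Ash → Cedar → Knoll → Larch (or its reverse).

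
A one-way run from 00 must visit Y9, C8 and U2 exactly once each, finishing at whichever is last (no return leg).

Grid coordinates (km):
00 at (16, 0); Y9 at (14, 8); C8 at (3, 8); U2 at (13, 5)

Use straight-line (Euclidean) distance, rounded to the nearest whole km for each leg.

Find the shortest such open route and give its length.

There are 3! = 6 possible orderings.
00→Y9→C8→U2: 8+11+10 = 29
00→Y9→U2→C8: 8+3+10 = 21
00→C8→Y9→U2: 15+11+3 = 29
00→C8→U2→Y9: 15+10+3 = 28
00→U2→Y9→C8: 6+3+11 = 20
00→U2→C8→Y9: 6+10+11 = 27
The minimum is 20.
One shortest path: 00 → U2 → Y9 → C8.

20 km — the minimum one-way total.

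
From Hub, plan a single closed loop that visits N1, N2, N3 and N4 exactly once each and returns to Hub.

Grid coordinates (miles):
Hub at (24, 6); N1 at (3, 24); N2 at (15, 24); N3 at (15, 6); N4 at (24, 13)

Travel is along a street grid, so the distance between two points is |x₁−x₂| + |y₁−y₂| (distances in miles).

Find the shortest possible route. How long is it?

78 miles — the shortest possible round trip.

There are 12 distinct closed tours to check (reversals are equivalent).
Hub - N1 - N2 - N3 - N4 - Hub: 39+12+18+16+7 = 92
Hub - N1 - N2 - N4 - N3 - Hub: 39+12+20+16+9 = 96
Hub - N1 - N3 - N2 - N4 - Hub: 39+30+18+20+7 = 114
Hub - N1 - N3 - N4 - N2 - Hub: 39+30+16+20+27 = 132
Hub - N1 - N4 - N2 - N3 - Hub: 39+32+20+18+9 = 118
Hub - N1 - N4 - N3 - N2 - Hub: 39+32+16+18+27 = 132
Hub - N2 - N1 - N3 - N4 - Hub: 27+12+30+16+7 = 92
Hub - N2 - N1 - N4 - N3 - Hub: 27+12+32+16+9 = 96
Hub - N2 - N3 - N1 - N4 - Hub: 27+18+30+32+7 = 114
Hub - N2 - N4 - N1 - N3 - Hub: 27+20+32+30+9 = 118
Hub - N3 - N1 - N2 - N4 - Hub: 9+30+12+20+7 = 78
Hub - N3 - N2 - N1 - N4 - Hub: 9+18+12+32+7 = 78
The minimum is 78.
One optimal route: Hub → N3 → N1 → N2 → N4 → Hub (or its reverse).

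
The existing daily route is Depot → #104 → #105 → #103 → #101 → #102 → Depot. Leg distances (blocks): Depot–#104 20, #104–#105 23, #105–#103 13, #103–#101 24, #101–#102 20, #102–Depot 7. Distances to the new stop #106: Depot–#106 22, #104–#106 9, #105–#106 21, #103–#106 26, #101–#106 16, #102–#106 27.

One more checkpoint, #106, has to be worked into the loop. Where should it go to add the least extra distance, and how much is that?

Minimum extra distance: 7 blocks, inserting #106 between #104 and #105.

Insertion cost between consecutive stops i–j is d(i,#106) + d(#106,j) − d(i,j):
  between Depot and #104: 22 + 9 − 20 = 11
  between #104 and #105: 9 + 21 − 23 = 7
  between #105 and #103: 21 + 26 − 13 = 34
  between #103 and #101: 26 + 16 − 24 = 18
  between #101 and #102: 16 + 27 − 20 = 23
  between #102 and Depot: 27 + 22 − 7 = 42
Cheapest insertion is between #104 and #105, adding 7.
New total = 107 + 7 = 114.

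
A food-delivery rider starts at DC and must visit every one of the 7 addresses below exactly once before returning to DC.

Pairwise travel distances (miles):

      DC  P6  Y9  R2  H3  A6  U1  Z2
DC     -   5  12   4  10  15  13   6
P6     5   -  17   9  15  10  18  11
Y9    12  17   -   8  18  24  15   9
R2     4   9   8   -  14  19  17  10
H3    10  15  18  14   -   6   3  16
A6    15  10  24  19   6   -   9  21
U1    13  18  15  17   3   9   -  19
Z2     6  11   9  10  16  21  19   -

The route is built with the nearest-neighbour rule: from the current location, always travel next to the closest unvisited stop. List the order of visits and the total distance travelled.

Total distance 64 miles via the nearest-neighbour route DC → R2 → Y9 → Z2 → P6 → A6 → H3 → U1 → DC.

DC → [R2:4 / P6:5 / Z2:6 / H3:10 / Y9:12 / U1:13 / A6:15] → R2 (4)
R2 → [Y9:8 / P6:9 / Z2:10 / H3:14 / U1:17 / A6:19] → Y9 (8)
Y9 → [Z2:9 / U1:15 / P6:17 / H3:18 / A6:24] → Z2 (9)
Z2 → [P6:11 / H3:16 / U1:19 / A6:21] → P6 (11)
P6 → [A6:10 / H3:15 / U1:18] → A6 (10)
A6 → [H3:6 / U1:9] → H3 (6)
H3 → [U1:3] → U1 (3)
Return U1→DC: 13.
Total = 4 + 8 + 9 + 11 + 10 + 6 + 3 + 13 = 64.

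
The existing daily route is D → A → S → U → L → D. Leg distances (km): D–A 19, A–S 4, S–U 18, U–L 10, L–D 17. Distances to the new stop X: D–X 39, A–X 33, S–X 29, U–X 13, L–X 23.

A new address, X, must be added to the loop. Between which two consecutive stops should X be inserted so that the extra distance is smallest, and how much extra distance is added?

Insertion cost between consecutive stops i–j is d(i,X) + d(X,j) − d(i,j):
  between D and A: 39 + 33 − 19 = 53
  between A and S: 33 + 29 − 4 = 58
  between S and U: 29 + 13 − 18 = 24
  between U and L: 13 + 23 − 10 = 26
  between L and D: 23 + 39 − 17 = 45
Cheapest insertion is between S and U, adding 24.
New total = 68 + 24 = 92.

+24 km — insert X between S and U.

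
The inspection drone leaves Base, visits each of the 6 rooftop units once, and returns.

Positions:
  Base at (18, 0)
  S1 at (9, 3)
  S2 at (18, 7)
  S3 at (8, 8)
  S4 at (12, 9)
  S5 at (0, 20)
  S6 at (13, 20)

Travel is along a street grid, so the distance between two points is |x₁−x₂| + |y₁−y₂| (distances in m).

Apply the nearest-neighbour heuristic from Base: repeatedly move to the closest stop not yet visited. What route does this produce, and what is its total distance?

98 m along Base → S2 → S4 → S3 → S1 → S6 → S5 → Base.

From Base: distances to unvisited — S2=7, S1=12, S4=15, S3=18, S6=25, S5=38. Nearest is S2 (7).
From S2: distances to unvisited — S4=8, S3=11, S1=13, S6=18, S5=31. Nearest is S4 (8).
From S4: distances to unvisited — S3=5, S1=9, S6=12, S5=23. Nearest is S3 (5).
From S3: distances to unvisited — S1=6, S6=17, S5=20. Nearest is S1 (6).
From S1: distances to unvisited — S6=21, S5=26. Nearest is S6 (21).
From S6: distances to unvisited — S5=13. Nearest is S5 (13).
Return S5→Base: 38.
Total = 7 + 8 + 5 + 6 + 21 + 13 + 38 = 98.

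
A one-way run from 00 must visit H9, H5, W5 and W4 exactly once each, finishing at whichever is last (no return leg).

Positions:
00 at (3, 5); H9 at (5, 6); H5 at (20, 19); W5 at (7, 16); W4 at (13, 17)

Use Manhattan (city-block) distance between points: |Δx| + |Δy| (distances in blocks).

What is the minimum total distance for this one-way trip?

There are 4! = 24 possible orderings.
00 - H9 - H5 - W5 - W4: 3+28+16+7 = 54
00 - H9 - H5 - W4 - W5: 3+28+9+7 = 47
00 - H9 - W5 - H5 - W4: 3+12+16+9 = 40
00 - H9 - W5 - W4 - H5: 3+12+7+9 = 31
00 - H9 - W4 - H5 - W5: 3+19+9+16 = 47
00 - H9 - W4 - W5 - H5: 3+19+7+16 = 45
00 - H5 - H9 - W5 - W4: 31+28+12+7 = 78
00 - H5 - H9 - W4 - W5: 31+28+19+7 = 85
00 - H5 - W5 - H9 - W4: 31+16+12+19 = 78
00 - H5 - W5 - W4 - H9: 31+16+7+19 = 73
00 - H5 - W4 - H9 - W5: 31+9+19+12 = 71
00 - H5 - W4 - W5 - H9: 31+9+7+12 = 59
00 - W5 - H9 - H5 - W4: 15+12+28+9 = 64
00 - W5 - H9 - W4 - H5: 15+12+19+9 = 55
… (10 more)
The minimum is 31.
One shortest path: 00 → H9 → W5 → W4 → H5.

31 blocks — the minimum one-way total.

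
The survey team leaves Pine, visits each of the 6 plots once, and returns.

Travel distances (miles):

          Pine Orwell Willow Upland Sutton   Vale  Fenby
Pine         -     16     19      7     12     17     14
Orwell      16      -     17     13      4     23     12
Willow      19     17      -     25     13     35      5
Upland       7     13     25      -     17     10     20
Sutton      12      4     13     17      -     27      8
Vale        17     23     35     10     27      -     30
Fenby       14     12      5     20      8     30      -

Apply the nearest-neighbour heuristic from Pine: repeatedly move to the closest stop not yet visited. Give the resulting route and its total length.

76 miles along Pine → Upland → Vale → Orwell → Sutton → Fenby → Willow → Pine.

Pine → [Upland:7 / Sutton:12 / Fenby:14 / Orwell:16 / Vale:17 / Willow:19] → Upland (7)
Upland → [Vale:10 / Orwell:13 / Sutton:17 / Fenby:20 / Willow:25] → Vale (10)
Vale → [Orwell:23 / Sutton:27 / Fenby:30 / Willow:35] → Orwell (23)
Orwell → [Sutton:4 / Fenby:12 / Willow:17] → Sutton (4)
Sutton → [Fenby:8 / Willow:13] → Fenby (8)
Fenby → [Willow:5] → Willow (5)
Return Willow→Pine: 19.
Total = 7 + 10 + 23 + 4 + 8 + 5 + 19 = 76.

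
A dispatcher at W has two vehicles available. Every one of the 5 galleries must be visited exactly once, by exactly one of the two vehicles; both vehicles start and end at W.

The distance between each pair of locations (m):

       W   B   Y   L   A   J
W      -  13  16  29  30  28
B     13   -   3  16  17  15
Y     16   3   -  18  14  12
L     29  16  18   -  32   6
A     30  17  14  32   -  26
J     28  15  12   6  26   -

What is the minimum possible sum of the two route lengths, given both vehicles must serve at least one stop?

Check every non-empty split of the stops between the two vehicles; for each half take its own optimal tour:
  {B} + {Y, L, A, J}: 26 + 91 = 117
  {Y} + {B, L, A, J}: 32 + 91 = 123
  {B, Y} + {L, A, J}: 32 + 91 = 123
  {L} + {B, Y, A, J}: 58 + 84 = 142
  {B, L} + {Y, A, J}: 58 + 84 = 142
  {Y, L} + {B, A, J}: 63 + 84 = 147
  … (15 splits in total)
Best: vehicle 1 W → B → W = 26; vehicle 2 W → Y → A → J → L → W = 91; combined 117.

Minimum combined distance: 117 m.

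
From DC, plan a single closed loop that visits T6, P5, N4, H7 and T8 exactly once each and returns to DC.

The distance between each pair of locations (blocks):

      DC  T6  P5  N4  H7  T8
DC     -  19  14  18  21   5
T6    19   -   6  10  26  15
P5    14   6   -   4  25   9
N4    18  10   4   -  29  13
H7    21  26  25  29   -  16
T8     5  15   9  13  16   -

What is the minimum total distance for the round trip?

Minimum total distance: 75 blocks.

There are 60 distinct closed tours to check (reversals are equivalent).
DC → T6 → P5 → N4 → H7 → T8 → DC: 19+6+4+29+16+5 = 79
DC → T6 → P5 → N4 → T8 → H7 → DC: 19+6+4+13+16+21 = 79
DC → T6 → P5 → H7 → N4 → T8 → DC: 19+6+25+29+13+5 = 97
DC → T6 → P5 → H7 → T8 → N4 → DC: 19+6+25+16+13+18 = 97
DC → T6 → P5 → T8 → N4 → H7 → DC: 19+6+9+13+29+21 = 97
DC → T6 → P5 → T8 → H7 → N4 → DC: 19+6+9+16+29+18 = 97
DC → T6 → N4 → P5 → H7 → T8 → DC: 19+10+4+25+16+5 = 79
DC → T6 → N4 → P5 → T8 → H7 → DC: 19+10+4+9+16+21 = 79
DC → T6 → N4 → H7 → P5 → T8 → DC: 19+10+29+25+9+5 = 97
DC → T6 → N4 → H7 → T8 → P5 → DC: 19+10+29+16+9+14 = 97
DC → T6 → N4 → T8 → P5 → H7 → DC: 19+10+13+9+25+21 = 97
DC → T6 → N4 → T8 → H7 → P5 → DC: 19+10+13+16+25+14 = 97
DC → T6 → H7 → P5 → N4 → T8 → DC: 19+26+25+4+13+5 = 92
DC → T6 → H7 → P5 → T8 → N4 → DC: 19+26+25+9+13+18 = 110
… (46 more)
DC → P5 → N4 → T6 → H7 → T8 → DC: 14+4+10+26+16+5 = 75  ← best
The minimum is 75.
One optimal route: DC → P5 → N4 → T6 → H7 → T8 → DC (or its reverse).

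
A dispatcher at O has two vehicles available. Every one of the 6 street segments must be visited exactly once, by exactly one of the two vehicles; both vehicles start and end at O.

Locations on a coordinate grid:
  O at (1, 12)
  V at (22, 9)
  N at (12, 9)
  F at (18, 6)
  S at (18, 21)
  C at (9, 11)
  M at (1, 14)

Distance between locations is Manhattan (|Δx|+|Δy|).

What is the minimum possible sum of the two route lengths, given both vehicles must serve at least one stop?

Check every non-empty split of the stops between the two vehicles; for each half take its own optimal tour:
  {V} + {N, F, S, C, M}: 48 + 64 = 112
  {N} + {V, F, S, C, M}: 28 + 72 = 100
  {V, N} + {F, S, C, M}: 48 + 64 = 112
  {F} + {V, N, S, C, M}: 46 + 66 = 112
  {V, F} + {N, S, C, M}: 54 + 58 = 112
  {N, F} + {V, S, C, M}: 46 + 66 = 112
  … (31 splits in total)
  {V, N, F, S, C} + {M}: 72 + 4 = 76  ← best
Best: vehicle 1 O → S → V → F → N → C → O = 72; vehicle 2 O → M → O = 4; combined 76.

76 — the smallest possible combined total.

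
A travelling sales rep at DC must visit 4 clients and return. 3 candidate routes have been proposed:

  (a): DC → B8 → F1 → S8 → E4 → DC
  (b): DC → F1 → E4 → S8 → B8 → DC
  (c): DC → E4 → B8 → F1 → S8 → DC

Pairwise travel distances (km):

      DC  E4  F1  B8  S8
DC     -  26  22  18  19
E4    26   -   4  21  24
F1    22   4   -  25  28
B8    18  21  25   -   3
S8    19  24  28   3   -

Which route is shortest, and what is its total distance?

Shortest is (b), total 71 km.

(a): 18 + 25 + 28 + 24 + 26 = 121
(b): 22 + 4 + 24 + 3 + 18 = 71
(c): 26 + 21 + 25 + 28 + 19 = 119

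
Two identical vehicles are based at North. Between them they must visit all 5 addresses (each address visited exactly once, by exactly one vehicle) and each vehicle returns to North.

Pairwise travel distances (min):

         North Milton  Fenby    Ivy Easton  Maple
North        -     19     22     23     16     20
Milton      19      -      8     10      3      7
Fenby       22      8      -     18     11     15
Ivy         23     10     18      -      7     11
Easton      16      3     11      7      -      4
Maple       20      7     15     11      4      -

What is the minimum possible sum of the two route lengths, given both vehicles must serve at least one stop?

Check every non-empty split of the stops between the two vehicles; for each half take its own optimal tour:
  {Milton} + {Fenby, Ivy, Easton, Maple}: 38 + 71 = 109
  {Fenby} + {Milton, Ivy, Easton, Maple}: 44 + 60 = 104
  {Milton, Fenby} + {Ivy, Easton, Maple}: 49 + 54 = 103
  {Ivy} + {Milton, Fenby, Easton, Maple}: 46 + 57 = 103
  {Milton, Ivy} + {Fenby, Easton, Maple}: 52 + 57 = 109
  {Fenby, Ivy} + {Milton, Easton, Maple}: 63 + 46 = 109
  … (15 splits in total)
Best: vehicle 1 North → Milton → Fenby → North = 49; vehicle 2 North → Ivy → Easton → Maple → North = 54; combined 103.

Minimum combined distance: 103 min.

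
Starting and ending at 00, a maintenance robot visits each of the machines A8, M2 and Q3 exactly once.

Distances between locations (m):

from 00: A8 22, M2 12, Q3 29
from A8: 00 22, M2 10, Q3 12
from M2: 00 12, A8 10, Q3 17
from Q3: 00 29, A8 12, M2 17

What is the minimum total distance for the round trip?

Minimum total distance: 63 m.

With 3 stops there are 3!/2 = 3 distinct round trips (a route and its reverse cost the same).
00 - A8 - M2 - Q3 - 00: 22+10+17+29 = 78
00 - A8 - Q3 - M2 - 00: 22+12+17+12 = 63
00 - M2 - A8 - Q3 - 00: 12+10+12+29 = 63
The minimum is 63.
One optimal route: 00 → A8 → Q3 → M2 → 00 (or its reverse).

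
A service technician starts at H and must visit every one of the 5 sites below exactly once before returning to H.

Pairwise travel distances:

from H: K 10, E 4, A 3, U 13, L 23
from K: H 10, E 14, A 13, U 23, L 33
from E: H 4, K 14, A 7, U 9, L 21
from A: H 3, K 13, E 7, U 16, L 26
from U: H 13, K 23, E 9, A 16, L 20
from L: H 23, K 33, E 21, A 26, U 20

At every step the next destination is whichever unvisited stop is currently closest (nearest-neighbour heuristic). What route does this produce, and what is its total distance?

At H the remaining stops are A 3, E 4, K 10, U 13, L 23; go to A.
At A the remaining stops are E 7, K 13, U 16, L 26; go to E.
At E the remaining stops are U 9, K 14, L 21; go to U.
At U the remaining stops are L 20, K 23; go to L.
At L the remaining stops are K 33; go to K.
Return K→H: 10.
Total = 3 + 7 + 9 + 20 + 33 + 10 = 82.

Nearest-neighbour total = 82; route H → A → E → U → L → K → H.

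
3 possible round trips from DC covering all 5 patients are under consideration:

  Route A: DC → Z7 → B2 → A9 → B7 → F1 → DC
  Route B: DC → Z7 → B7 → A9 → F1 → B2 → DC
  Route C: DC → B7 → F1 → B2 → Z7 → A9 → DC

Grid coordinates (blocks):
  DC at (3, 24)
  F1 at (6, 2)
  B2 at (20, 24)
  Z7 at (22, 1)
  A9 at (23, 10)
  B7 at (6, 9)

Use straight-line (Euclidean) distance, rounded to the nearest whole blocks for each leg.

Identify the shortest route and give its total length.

Route A: 30 + 23 + 14 + 17 + 7 + 22 = 113
Route B: 30 + 18 + 17 + 19 + 26 + 17 = 127
Route C: 15 + 7 + 26 + 23 + 9 + 24 = 104

Shortest is Route C, total 104 blocks.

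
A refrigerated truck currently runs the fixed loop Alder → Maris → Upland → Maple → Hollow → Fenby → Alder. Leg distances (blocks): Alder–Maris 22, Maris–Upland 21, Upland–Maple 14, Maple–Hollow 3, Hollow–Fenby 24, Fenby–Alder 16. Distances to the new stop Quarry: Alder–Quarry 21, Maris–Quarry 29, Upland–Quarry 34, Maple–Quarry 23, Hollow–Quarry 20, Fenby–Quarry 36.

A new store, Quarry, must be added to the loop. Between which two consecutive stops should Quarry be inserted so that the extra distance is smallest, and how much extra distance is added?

Insertion cost between consecutive stops i–j is d(i,Quarry) + d(Quarry,j) − d(i,j):
  between Alder and Maris: 21 + 29 − 22 = 28
  between Maris and Upland: 29 + 34 − 21 = 42
  between Upland and Maple: 34 + 23 − 14 = 43
  between Maple and Hollow: 23 + 20 − 3 = 40
  between Hollow and Fenby: 20 + 36 − 24 = 32
  between Fenby and Alder: 36 + 21 − 16 = 41
Cheapest insertion is between Alder and Maris, adding 28.
New total = 100 + 28 = 128.

Minimum extra distance: 28 blocks, inserting Quarry between Alder and Maris.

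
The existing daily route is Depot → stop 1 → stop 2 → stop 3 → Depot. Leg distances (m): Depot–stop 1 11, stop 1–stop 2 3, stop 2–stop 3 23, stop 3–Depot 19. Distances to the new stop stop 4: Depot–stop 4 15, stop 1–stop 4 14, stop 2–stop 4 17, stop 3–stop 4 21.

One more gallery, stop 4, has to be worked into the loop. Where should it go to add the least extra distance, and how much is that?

Insertion cost between consecutive stops i–j is d(i,stop 4) + d(stop 4,j) − d(i,j):
  between Depot and stop 1: 15 + 14 − 11 = 18
  between stop 1 and stop 2: 14 + 17 − 3 = 28
  between stop 2 and stop 3: 17 + 21 − 23 = 15
  between stop 3 and Depot: 21 + 15 − 19 = 17
Cheapest insertion is between stop 2 and stop 3, adding 15.
New total = 56 + 15 = 71.

Minimum extra distance: 15 m, inserting stop 4 between stop 2 and stop 3.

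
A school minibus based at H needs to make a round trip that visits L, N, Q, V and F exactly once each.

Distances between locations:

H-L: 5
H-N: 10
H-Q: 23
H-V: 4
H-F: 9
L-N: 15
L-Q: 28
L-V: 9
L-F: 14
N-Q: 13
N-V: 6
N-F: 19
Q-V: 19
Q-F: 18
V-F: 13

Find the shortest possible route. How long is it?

Minimum total distance: 60.

There are 60 distinct closed tours to check (reversals are equivalent).
H-L-N-Q-V-F-H: 5+15+13+19+13+9 = 74
H-L-N-Q-F-V-H: 5+15+13+18+13+4 = 68
H-L-N-V-Q-F-H: 5+15+6+19+18+9 = 72
H-L-N-V-F-Q-H: 5+15+6+13+18+23 = 80
H-L-N-F-Q-V-H: 5+15+19+18+19+4 = 80
H-L-N-F-V-Q-H: 5+15+19+13+19+23 = 94
H-L-Q-N-V-F-H: 5+28+13+6+13+9 = 74
H-L-Q-N-F-V-H: 5+28+13+19+13+4 = 82
H-L-Q-V-N-F-H: 5+28+19+6+19+9 = 86
H-L-Q-V-F-N-H: 5+28+19+13+19+10 = 94
H-L-Q-F-N-V-H: 5+28+18+19+6+4 = 80
H-L-Q-F-V-N-H: 5+28+18+13+6+10 = 80
H-L-V-N-Q-F-H: 5+9+6+13+18+9 = 60
H-L-V-N-F-Q-H: 5+9+6+19+18+23 = 80
… (46 more)
The minimum is 60.
One optimal route: H → L → V → N → Q → F → H (or its reverse).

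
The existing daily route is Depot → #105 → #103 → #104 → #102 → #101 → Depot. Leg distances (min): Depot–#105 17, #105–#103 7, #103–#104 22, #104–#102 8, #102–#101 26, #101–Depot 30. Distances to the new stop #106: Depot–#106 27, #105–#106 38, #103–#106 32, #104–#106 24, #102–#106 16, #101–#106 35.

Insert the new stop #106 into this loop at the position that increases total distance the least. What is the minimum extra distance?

Insertion cost between consecutive stops i–j is d(i,#106) + d(#106,j) − d(i,j):
  between Depot and #105: 27 + 38 − 17 = 48
  between #105 and #103: 38 + 32 − 7 = 63
  between #103 and #104: 32 + 24 − 22 = 34
  between #104 and #102: 24 + 16 − 8 = 32
  between #102 and #101: 16 + 35 − 26 = 25
  between #101 and Depot: 35 + 27 − 30 = 32
Cheapest insertion is between #102 and #101, adding 25.
New total = 110 + 25 = 135.

Adding 25 min by placing #106 on the #102–#101 leg.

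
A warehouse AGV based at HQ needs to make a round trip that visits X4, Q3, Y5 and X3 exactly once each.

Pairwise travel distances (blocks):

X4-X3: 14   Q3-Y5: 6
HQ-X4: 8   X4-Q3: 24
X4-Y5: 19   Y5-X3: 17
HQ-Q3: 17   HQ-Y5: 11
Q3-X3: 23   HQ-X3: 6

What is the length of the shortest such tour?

HQ→X4→Q3→Y5→X3→HQ: 8+24+6+17+6 = 61
HQ→X4→Q3→X3→Y5→HQ: 8+24+23+17+11 = 83
HQ→X4→Y5→Q3→X3→HQ: 8+19+6+23+6 = 62
HQ→X4→Y5→X3→Q3→HQ: 8+19+17+23+17 = 84
HQ→X4→X3→Q3→Y5→HQ: 8+14+23+6+11 = 62
HQ→X4→X3→Y5→Q3→HQ: 8+14+17+6+17 = 62
HQ→Q3→X4→Y5→X3→HQ: 17+24+19+17+6 = 83
HQ→Q3→X4→X3→Y5→HQ: 17+24+14+17+11 = 83
HQ→Q3→Y5→X4→X3→HQ: 17+6+19+14+6 = 62
HQ→Q3→X3→X4→Y5→HQ: 17+23+14+19+11 = 84
HQ→Y5→X4→Q3→X3→HQ: 11+19+24+23+6 = 83
HQ→Y5→Q3→X4→X3→HQ: 11+6+24+14+6 = 61
The minimum is 61.
One optimal route: HQ → X4 → Q3 → Y5 → X3 → HQ (or its reverse).

Minimum total distance: 61 blocks.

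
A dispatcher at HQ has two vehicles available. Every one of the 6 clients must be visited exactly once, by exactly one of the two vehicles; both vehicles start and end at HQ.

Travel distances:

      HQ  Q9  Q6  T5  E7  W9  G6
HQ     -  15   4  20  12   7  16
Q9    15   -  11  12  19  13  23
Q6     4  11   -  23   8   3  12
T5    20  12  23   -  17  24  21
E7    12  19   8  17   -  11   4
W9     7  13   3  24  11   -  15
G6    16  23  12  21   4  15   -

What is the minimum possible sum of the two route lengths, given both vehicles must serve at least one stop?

77 — the smallest possible combined total.

Check every non-empty split of the stops between the two vehicles; for each half take its own optimal tour:
  {Q9} + {Q6, T5, E7, W9, G6}: 30 + 63 = 93
  {Q6} + {Q9, T5, E7, W9, G6}: 8 + 69 = 77
  {Q9, Q6} + {T5, E7, W9, G6}: 30 + 63 = 93
  {T5} + {Q9, Q6, E7, W9, G6}: 40 + 59 = 99
  {Q9, T5} + {Q6, E7, W9, G6}: 47 + 38 = 85
  {Q6, T5} + {Q9, E7, W9, G6}: 47 + 59 = 106
  … (31 splits in total)
Best: vehicle 1 HQ → Q6 → HQ = 8; vehicle 2 HQ → E7 → G6 → T5 → Q9 → W9 → HQ = 69; combined 77.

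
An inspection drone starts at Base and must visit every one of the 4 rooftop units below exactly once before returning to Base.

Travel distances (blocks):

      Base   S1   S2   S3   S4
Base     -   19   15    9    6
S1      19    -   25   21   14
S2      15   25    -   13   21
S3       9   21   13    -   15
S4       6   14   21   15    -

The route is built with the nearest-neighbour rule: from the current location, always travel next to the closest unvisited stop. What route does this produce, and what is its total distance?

69 blocks along Base → S4 → S1 → S3 → S2 → Base.

Base → [S4:6 / S3:9 / S2:15 / S1:19] → S4 (6)
S4 → [S1:14 / S3:15 / S2:21] → S1 (14)
S1 → [S3:21 / S2:25] → S3 (21)
S3 → [S2:13] → S2 (13)
Return S2→Base: 15.
Total = 6 + 14 + 21 + 13 + 15 = 69.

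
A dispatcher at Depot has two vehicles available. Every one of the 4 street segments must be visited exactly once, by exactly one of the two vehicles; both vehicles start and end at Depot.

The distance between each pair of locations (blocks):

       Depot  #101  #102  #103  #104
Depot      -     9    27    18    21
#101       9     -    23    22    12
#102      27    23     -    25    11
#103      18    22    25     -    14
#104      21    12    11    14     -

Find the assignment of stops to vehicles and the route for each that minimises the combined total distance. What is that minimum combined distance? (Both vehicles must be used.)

Minimum combined distance: 88 blocks.

Check every non-empty split of the stops between the two vehicles; for each half take its own optimal tour:
  {#101} + {#102, #103, #104}: 18 + 70 = 88
  {#102} + {#101, #103, #104}: 54 + 53 = 107
  {#101, #102} + {#103, #104}: 59 + 53 = 112
  {#103} + {#101, #102, #104}: 36 + 59 = 95
  {#101, #103} + {#102, #104}: 49 + 59 = 108
  {#102, #103} + {#101, #104}: 70 + 42 = 112
  … (7 splits in total)
Best: vehicle 1 Depot → #101 → Depot = 18; vehicle 2 Depot → #102 → #104 → #103 → Depot = 70; combined 88.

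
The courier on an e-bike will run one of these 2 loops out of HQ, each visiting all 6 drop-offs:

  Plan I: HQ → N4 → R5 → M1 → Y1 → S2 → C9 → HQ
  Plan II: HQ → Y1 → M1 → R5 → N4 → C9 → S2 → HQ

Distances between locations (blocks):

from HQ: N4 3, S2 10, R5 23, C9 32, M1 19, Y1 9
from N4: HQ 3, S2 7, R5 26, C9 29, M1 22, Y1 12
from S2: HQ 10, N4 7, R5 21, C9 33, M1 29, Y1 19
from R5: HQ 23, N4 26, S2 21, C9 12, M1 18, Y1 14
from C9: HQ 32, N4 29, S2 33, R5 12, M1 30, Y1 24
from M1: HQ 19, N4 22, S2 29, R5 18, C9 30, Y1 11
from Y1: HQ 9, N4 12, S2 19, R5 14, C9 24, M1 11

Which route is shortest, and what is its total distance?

Plan I: 3 + 26 + 18 + 11 + 19 + 33 + 32 = 142
Plan II: 9 + 11 + 18 + 26 + 29 + 33 + 10 = 136

136 blocks — Plan II is the shortest.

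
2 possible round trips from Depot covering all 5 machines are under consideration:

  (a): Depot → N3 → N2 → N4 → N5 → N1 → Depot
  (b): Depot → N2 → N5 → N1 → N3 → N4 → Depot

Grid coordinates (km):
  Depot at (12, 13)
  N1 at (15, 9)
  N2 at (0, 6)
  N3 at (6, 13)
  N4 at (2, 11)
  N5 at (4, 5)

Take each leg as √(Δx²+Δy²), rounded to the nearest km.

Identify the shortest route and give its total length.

43 km — (a) is the shortest.

(a): 6 + 9 + 5 + 6 + 12 + 5 = 43
(b): 14 + 4 + 12 + 10 + 4 + 10 = 54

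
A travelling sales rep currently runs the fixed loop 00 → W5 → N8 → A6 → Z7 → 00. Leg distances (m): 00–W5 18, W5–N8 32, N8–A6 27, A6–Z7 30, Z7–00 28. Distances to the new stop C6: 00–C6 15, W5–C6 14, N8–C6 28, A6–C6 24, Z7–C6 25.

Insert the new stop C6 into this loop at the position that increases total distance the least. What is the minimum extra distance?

Minimum extra distance: 10 m, inserting C6 between W5 and N8.

Insertion cost between consecutive stops i–j is d(i,C6) + d(C6,j) − d(i,j):
  between 00 and W5: 15 + 14 − 18 = 11
  between W5 and N8: 14 + 28 − 32 = 10
  between N8 and A6: 28 + 24 − 27 = 25
  between A6 and Z7: 24 + 25 − 30 = 19
  between Z7 and 00: 25 + 15 − 28 = 12
Cheapest insertion is between W5 and N8, adding 10.
New total = 135 + 10 = 145.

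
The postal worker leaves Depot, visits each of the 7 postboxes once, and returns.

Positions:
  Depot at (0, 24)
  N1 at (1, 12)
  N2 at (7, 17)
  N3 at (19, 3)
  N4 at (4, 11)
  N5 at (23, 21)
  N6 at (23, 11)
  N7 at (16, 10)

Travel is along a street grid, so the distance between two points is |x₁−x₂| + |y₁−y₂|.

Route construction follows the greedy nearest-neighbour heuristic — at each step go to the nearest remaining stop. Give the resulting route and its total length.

122 along Depot → N1 → N4 → N2 → N7 → N6 → N5 → N3 → Depot.

From Depot: distances to unvisited — N1=13, N2=14, N4=17, N5=26, N7=30, N6=36, N3=40. Nearest is N1 (13).
From N1: distances to unvisited — N4=4, N2=11, N7=17, N6=23, N3=27, N5=31. Nearest is N4 (4).
From N4: distances to unvisited — N2=9, N7=13, N6=19, N3=23, N5=29. Nearest is N2 (9).
From N2: distances to unvisited — N7=16, N5=20, N6=22, N3=26. Nearest is N7 (16).
From N7: distances to unvisited — N6=8, N3=10, N5=18. Nearest is N6 (8).
From N6: distances to unvisited — N5=10, N3=12. Nearest is N5 (10).
From N5: distances to unvisited — N3=22. Nearest is N3 (22).
Return N3→Depot: 40.
Total = 13 + 4 + 9 + 16 + 8 + 10 + 22 + 40 = 122.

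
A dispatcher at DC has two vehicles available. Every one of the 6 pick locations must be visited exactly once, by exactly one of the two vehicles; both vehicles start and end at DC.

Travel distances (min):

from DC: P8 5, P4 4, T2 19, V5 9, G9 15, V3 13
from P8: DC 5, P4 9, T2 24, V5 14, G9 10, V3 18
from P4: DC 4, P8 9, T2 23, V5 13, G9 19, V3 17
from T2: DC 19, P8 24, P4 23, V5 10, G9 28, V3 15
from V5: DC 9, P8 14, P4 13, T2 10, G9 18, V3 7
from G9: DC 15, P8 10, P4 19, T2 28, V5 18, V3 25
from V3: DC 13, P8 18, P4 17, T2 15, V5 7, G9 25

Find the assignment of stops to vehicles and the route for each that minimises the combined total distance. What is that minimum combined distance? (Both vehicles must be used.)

Minimum combined distance: 79 min.

There are 2^5 − 1 = 31 ways to divide the 6 stops into two non-empty groups. For each, the best each vehicle can do is its own shortest tour through its group:
  {P8} + {P4, T2, V5, G9, V3}: 10 + 79 = 89
  {P4} + {P8, T2, V5, G9, V3}: 8 + 71 = 79
  {P8, P4} + {T2, V5, G9, V3}: 18 + 71 = 89
  {T2} + {P8, P4, V5, G9, V3}: 38 + 61 = 99
  {P8, T2} + {P4, V5, G9, V3}: 48 + 61 = 109
  {P4, T2} + {P8, V5, G9, V3}: 46 + 53 = 99
  … (31 splits in total)
Best: vehicle 1 DC → P4 → DC = 8; vehicle 2 DC → P8 → G9 → V5 → T2 → V3 → DC = 71; combined 79.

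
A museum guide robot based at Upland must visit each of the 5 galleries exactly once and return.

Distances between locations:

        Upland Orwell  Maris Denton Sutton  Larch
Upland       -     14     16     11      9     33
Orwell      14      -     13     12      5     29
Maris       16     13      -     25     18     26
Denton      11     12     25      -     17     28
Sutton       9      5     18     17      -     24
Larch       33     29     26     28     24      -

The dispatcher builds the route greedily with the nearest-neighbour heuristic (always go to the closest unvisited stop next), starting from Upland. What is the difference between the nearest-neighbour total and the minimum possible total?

The nearest-neighbour route is 18 longer than optimal.

Upland: Sutton=9, Denton=11, Orwell=14, Maris=16, Larch=33 ⇒ Sutton
Sutton: Orwell=5, Denton=17, Maris=18, Larch=24 ⇒ Orwell
Orwell: Denton=12, Maris=13, Larch=29 ⇒ Denton
Denton: Maris=25, Larch=28 ⇒ Maris
Maris: Larch=26 ⇒ Larch
NN route Upland → Sutton → Orwell → Denton → Maris → Larch → Upland costs 110.
Optimal: Upland → Denton → Larch → Maris → Orwell → Sutton → Upland costs 92 (by enumerating all 60 distinct tours).
Excess = 110 − 92 = 18.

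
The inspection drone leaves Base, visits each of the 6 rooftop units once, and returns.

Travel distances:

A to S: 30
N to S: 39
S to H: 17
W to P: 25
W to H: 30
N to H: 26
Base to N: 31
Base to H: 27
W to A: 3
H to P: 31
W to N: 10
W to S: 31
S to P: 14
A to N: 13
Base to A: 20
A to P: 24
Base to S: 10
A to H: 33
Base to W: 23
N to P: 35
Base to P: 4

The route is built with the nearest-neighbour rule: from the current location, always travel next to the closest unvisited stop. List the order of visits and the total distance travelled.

At Base the remaining stops are P 4, S 10, A 20, W 23, H 27, N 31; go to P.
At P the remaining stops are S 14, A 24, W 25, H 31, N 35; go to S.
At S the remaining stops are H 17, A 30, W 31, N 39; go to H.
At H the remaining stops are N 26, W 30, A 33; go to N.
At N the remaining stops are W 10, A 13; go to W.
At W the remaining stops are A 3; go to A.
Return A→Base: 20.
Total = 4 + 14 + 17 + 26 + 10 + 3 + 20 = 94.

94 along Base → P → S → H → N → W → A → Base.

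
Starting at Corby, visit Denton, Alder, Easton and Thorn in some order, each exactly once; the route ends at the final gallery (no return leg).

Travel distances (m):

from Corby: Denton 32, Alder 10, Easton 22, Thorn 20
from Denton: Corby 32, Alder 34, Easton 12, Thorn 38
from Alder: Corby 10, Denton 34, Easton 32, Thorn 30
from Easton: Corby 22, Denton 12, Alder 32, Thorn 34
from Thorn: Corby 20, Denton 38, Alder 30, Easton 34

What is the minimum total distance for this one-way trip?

Shortest open route: 86 m.

There are 4! = 24 possible orderings.
Corby - Denton - Alder - Easton - Thorn: 32+34+32+34 = 132
Corby - Denton - Alder - Thorn - Easton: 32+34+30+34 = 130
Corby - Denton - Easton - Alder - Thorn: 32+12+32+30 = 106
Corby - Denton - Easton - Thorn - Alder: 32+12+34+30 = 108
Corby - Denton - Thorn - Alder - Easton: 32+38+30+32 = 132
Corby - Denton - Thorn - Easton - Alder: 32+38+34+32 = 136
Corby - Alder - Denton - Easton - Thorn: 10+34+12+34 = 90
Corby - Alder - Denton - Thorn - Easton: 10+34+38+34 = 116
Corby - Alder - Easton - Denton - Thorn: 10+32+12+38 = 92
Corby - Alder - Easton - Thorn - Denton: 10+32+34+38 = 114
Corby - Alder - Thorn - Denton - Easton: 10+30+38+12 = 90
Corby - Alder - Thorn - Easton - Denton: 10+30+34+12 = 86
Corby - Easton - Denton - Alder - Thorn: 22+12+34+30 = 98
Corby - Easton - Denton - Thorn - Alder: 22+12+38+30 = 102
… (10 more)
The minimum is 86.
One shortest path: Corby → Alder → Thorn → Easton → Denton.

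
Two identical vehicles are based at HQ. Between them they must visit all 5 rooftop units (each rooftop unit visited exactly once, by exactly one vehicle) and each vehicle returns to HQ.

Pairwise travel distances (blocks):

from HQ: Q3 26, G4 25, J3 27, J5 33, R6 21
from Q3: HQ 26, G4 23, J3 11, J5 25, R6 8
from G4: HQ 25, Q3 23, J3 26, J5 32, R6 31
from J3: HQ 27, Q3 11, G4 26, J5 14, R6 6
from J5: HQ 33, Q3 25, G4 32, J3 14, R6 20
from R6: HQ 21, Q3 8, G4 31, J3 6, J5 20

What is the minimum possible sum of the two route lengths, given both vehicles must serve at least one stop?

137 blocks — the smallest possible combined total.

Check every non-empty split of the stops between the two vehicles; for each half take its own optimal tour:
  {Q3} + {G4, J3, J5, R6}: 52 + 98 = 150
  {G4} + {Q3, J3, J5, R6}: 50 + 87 = 137
  {Q3, G4} + {J3, J5, R6}: 74 + 74 = 148
  {J3} + {Q3, G4, J5, R6}: 54 + 109 = 163
  {Q3, J3} + {G4, J5, R6}: 64 + 98 = 162
  {G4, J3} + {Q3, J5, R6}: 78 + 87 = 165
  … (15 splits in total)
Best: vehicle 1 HQ → G4 → HQ = 50; vehicle 2 HQ → Q3 → R6 → J3 → J5 → HQ = 87; combined 137.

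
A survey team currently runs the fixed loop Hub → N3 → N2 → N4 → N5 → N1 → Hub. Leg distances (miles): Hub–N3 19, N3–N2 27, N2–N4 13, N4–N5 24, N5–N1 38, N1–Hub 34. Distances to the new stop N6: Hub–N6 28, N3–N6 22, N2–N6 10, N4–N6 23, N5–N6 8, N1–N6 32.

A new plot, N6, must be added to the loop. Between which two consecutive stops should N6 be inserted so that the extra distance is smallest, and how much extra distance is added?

+2 miles — insert N6 between N5 and N1.

Insertion cost between consecutive stops i–j is d(i,N6) + d(N6,j) − d(i,j):
  between Hub and N3: 28 + 22 − 19 = 31
  between N3 and N2: 22 + 10 − 27 = 5
  between N2 and N4: 10 + 23 − 13 = 20
  between N4 and N5: 23 + 8 − 24 = 7
  between N5 and N1: 8 + 32 − 38 = 2
  between N1 and Hub: 32 + 28 − 34 = 26
Cheapest insertion is between N5 and N1, adding 2.
New total = 155 + 2 = 157.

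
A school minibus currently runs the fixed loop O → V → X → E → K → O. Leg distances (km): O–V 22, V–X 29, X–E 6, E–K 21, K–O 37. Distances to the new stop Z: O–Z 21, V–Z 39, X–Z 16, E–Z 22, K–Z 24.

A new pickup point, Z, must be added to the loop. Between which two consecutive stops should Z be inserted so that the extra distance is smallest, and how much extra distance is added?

Insertion cost between consecutive stops i–j is d(i,Z) + d(Z,j) − d(i,j):
  between O and V: 21 + 39 − 22 = 38
  between V and X: 39 + 16 − 29 = 26
  between X and E: 16 + 22 − 6 = 32
  between E and K: 22 + 24 − 21 = 25
  between K and O: 24 + 21 − 37 = 8
Cheapest insertion is between K and O, adding 8.
New total = 115 + 8 = 123.

+8 km — insert Z between K and O.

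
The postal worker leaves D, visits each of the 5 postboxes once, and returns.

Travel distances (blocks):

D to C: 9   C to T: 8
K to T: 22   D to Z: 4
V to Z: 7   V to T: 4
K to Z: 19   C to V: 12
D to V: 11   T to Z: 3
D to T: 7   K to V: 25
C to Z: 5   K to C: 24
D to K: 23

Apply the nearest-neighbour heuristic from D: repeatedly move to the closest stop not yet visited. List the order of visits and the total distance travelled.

Nearest-neighbour total = 70 blocks; route D → Z → T → V → C → K → D.

D → [Z:4 / T:7 / C:9 / V:11 / K:23] → Z (4)
Z → [T:3 / C:5 / V:7 / K:19] → T (3)
T → [V:4 / C:8 / K:22] → V (4)
V → [C:12 / K:25] → C (12)
C → [K:24] → K (24)
Return K→D: 23.
Total = 4 + 3 + 4 + 12 + 24 + 23 = 70.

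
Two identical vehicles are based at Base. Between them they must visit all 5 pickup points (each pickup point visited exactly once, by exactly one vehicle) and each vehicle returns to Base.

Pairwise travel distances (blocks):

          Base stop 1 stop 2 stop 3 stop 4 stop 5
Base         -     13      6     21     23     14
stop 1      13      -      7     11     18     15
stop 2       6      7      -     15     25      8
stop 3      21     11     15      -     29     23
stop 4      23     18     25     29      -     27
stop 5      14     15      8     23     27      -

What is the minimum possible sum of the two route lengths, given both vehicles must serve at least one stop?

Try each way of splitting the stops between the two vehicles (each non-empty) and, for each split, find the best tour for each vehicle:
  {stop 1} + {stop 2, stop 3, stop 4, stop 5}: 26 + 89 = 115
  {stop 2} + {stop 1, stop 3, stop 4, stop 5}: 12 + 89 = 101
  {stop 1, stop 2} + {stop 3, stop 4, stop 5}: 26 + 89 = 115
  {stop 3} + {stop 1, stop 2, stop 4, stop 5}: 42 + 70 = 112
  {stop 1, stop 3} + {stop 2, stop 4, stop 5}: 45 + 64 = 109
  {stop 2, stop 3} + {stop 1, stop 4, stop 5}: 42 + 70 = 112
  … (15 splits in total)
Best: vehicle 1 Base → stop 2 → Base = 12; vehicle 2 Base → stop 4 → stop 1 → stop 3 → stop 5 → Base = 89; combined 101.

Minimum combined distance: 101 blocks.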